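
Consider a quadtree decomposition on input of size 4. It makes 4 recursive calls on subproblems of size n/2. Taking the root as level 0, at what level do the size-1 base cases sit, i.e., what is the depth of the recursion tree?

For divide and conquer with division factor 2:

Problem sizes at each level:
Level 0: 4
Level 1: 2
Level 2: 1

The root is level 0 and the size-1 base case is level 2 (the tree spans levels 0 through 2, i.e. 3 levels counting the root), so the depth is the number of divisions: log_2(4) = 2

The recursion tree depth is log_2(4) = 2. At each level, the problem size is divided by 2, so it takes 2 divisions to reduce to a base case of size 1. The algorithm makes 4 recursive calls at each level.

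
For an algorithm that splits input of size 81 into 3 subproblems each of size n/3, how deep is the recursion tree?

For divide and conquer with division factor 3:

Problem sizes at each level:
Level 0: 81
Level 1: 27
Level 2: 9
Level 3: 3
Level 4: 1

The root is level 0 and the size-1 base case is level 4 (the tree spans levels 0 through 4, i.e. 5 levels counting the root), so the depth is the number of divisions: log_3(81) = 4

The recursion tree depth is log_3(81) = 4. At each level, the problem size is divided by 3, so it takes 4 divisions to reduce to a base case of size 1. The algorithm makes 3 recursive calls at each level.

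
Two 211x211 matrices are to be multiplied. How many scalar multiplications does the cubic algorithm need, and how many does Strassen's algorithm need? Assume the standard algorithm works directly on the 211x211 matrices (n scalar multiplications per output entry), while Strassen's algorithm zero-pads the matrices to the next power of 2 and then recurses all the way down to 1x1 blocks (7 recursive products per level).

Matrix multiplication for 211x211 matrices:

Strassen's algorithm requires power-of-2 dimensions. Pad 211x211 to 256x256 (next power of 2).

Standard algorithm: 211^3 = 9393931 multiplications
Strassen's algorithm: 7^(log2(256)) = 7^8 = 5764801 multiplications
Savings: 9393931 - 5764801 = 3629130 multiplications

Standard: 9393931 multiplications (211^3). Strassen: 5764801 multiplications (7^8, after padding to 256x256). Strassen reduces 8 recursive multiplications to 7 at each level.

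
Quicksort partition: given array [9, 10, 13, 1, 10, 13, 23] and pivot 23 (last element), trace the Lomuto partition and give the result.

Lomuto partition with pivot = 23:

Initial array: [9, 10, 13, 1, 10, 13, 23]

arr[0]=9 <= 23: swap with position 0, array becomes [9, 10, 13, 1, 10, 13, 23]
arr[1]=10 <= 23: swap with position 1, array becomes [9, 10, 13, 1, 10, 13, 23]
arr[2]=13 <= 23: swap with position 2, array becomes [9, 10, 13, 1, 10, 13, 23]
arr[3]=1 <= 23: swap with position 3, array becomes [9, 10, 13, 1, 10, 13, 23]
arr[4]=10 <= 23: swap with position 4, array becomes [9, 10, 13, 1, 10, 13, 23]
arr[5]=13 <= 23: swap with position 5, array becomes [9, 10, 13, 1, 10, 13, 23]

Place pivot at position 6: [9, 10, 13, 1, 10, 13, 23]
Pivot position: 6

After partitioning with pivot 23, the array becomes [9, 10, 13, 1, 10, 13, 23]. The pivot is placed at index 6. All elements to the left of the pivot are <= 23, and all elements to the right are > 23.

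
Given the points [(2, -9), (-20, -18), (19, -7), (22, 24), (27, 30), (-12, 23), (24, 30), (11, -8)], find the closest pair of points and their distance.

Computing all pairwise distances among 8 points:

d((2, -9), (-20, -18)) = 23.7697
d((2, -9), (19, -7)) = 17.1172
d((2, -9), (22, 24)) = 38.5876
d((2, -9), (27, 30)) = 46.3249
d((2, -9), (-12, 23)) = 34.9285
d((2, -9), (24, 30)) = 44.7772
d((2, -9), (11, -8)) = 9.0554
d((-20, -18), (19, -7)) = 40.5216
d((-20, -18), (22, 24)) = 59.397
d((-20, -18), (27, 30)) = 67.1789
d((-20, -18), (-12, 23)) = 41.7732
d((-20, -18), (24, 30)) = 65.1153
d((-20, -18), (11, -8)) = 32.573
d((19, -7), (22, 24)) = 31.1448
d((19, -7), (27, 30)) = 37.855
d((19, -7), (-12, 23)) = 43.1393
d((19, -7), (24, 30)) = 37.3363
d((19, -7), (11, -8)) = 8.0623
d((22, 24), (27, 30)) = 7.8102
d((22, 24), (-12, 23)) = 34.0147
d((22, 24), (24, 30)) = 6.3246
d((22, 24), (11, -8)) = 33.8378
d((27, 30), (-12, 23)) = 39.6232
d((27, 30), (24, 30)) = 3.0 <-- minimum
d((27, 30), (11, -8)) = 41.2311
d((-12, 23), (24, 30)) = 36.6742
d((-12, 23), (11, -8)) = 38.6005
d((24, 30), (11, -8)) = 40.1622

Closest pair: (27, 30) and (24, 30) with distance 3.0

The closest pair is (27, 30) and (24, 30) with Euclidean distance 3.0. For 8 points, brute-force pairwise comparison is shown above. For large n, the divide-and-conquer algorithm (sort by x, recurse on halves, check the dividing strip) achieves O(n log n).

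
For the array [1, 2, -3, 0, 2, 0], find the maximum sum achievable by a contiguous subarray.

Using Kadane's algorithm on [1, 2, -3, 0, 2, 0]:

Scanning through the array:
Position 1 (value 2): max_ending_here = 3, max_so_far = 3
Position 2 (value -3): max_ending_here = 0, max_so_far = 3
Position 3 (value 0): max_ending_here = 0, max_so_far = 3
Position 4 (value 2): max_ending_here = 2, max_so_far = 3
Position 5 (value 0): max_ending_here = 2, max_so_far = 3

Maximum subarray: [1, 2]
Maximum sum: 3

The maximum subarray is [1, 2] with sum 3. This subarray runs from index 0 to index 1.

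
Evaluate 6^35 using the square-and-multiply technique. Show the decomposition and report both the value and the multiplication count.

Computing 6^35 by squaring (build up from 6^1; each line after the first costs one multiplication):

6^1 = 6
6^2 = (6^1)^2 = 6^2 = 36
6^4 = (6^2)^2 = 36^2 = 1296
6^8 = (6^4)^2 = 1296^2 = 1679616
6^16 = (6^8)^2 = 1679616^2 = 2821109907456
6^17 = 6 * 6^16 = 6 * 2821109907456 = 16926659444736
6^34 = (6^17)^2 = 16926659444736^2 = 286511799958070431838109696
6^35 = 6 * 6^34 = 6 * 286511799958070431838109696 = 1719070799748422591028658176

Result: 1719070799748422591028658176
Multiplications needed: 7 (7 lines after 6^1)

6^35 = 1719070799748422591028658176. Using exponentiation by squaring, this requires 7 multiplications. The key idea: if the exponent is even, square the half-power; if odd, multiply by the base once.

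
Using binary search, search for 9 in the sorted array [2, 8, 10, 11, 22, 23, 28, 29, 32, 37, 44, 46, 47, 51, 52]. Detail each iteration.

Binary search for 9 in [2, 8, 10, 11, 22, 23, 28, 29, 32, 37, 44, 46, 47, 51, 52]:

lo=0, hi=14, mid=7, arr[mid]=29 -> 29 > 9, search left half
lo=0, hi=6, mid=3, arr[mid]=11 -> 11 > 9, search left half
lo=0, hi=2, mid=1, arr[mid]=8 -> 8 < 9, search right half
lo=2, hi=2, mid=2, arr[mid]=10 -> 10 > 9, search left half
lo=2 > hi=1, target 9 not found

Binary search determines that 9 is not in the array after 4 comparisons. The search space was exhausted without finding the target.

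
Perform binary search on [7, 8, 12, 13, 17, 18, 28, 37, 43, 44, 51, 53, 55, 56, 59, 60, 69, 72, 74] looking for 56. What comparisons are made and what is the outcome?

Binary search for 56 in [7, 8, 12, 13, 17, 18, 28, 37, 43, 44, 51, 53, 55, 56, 59, 60, 69, 72, 74]:

lo=0, hi=18, mid=9, arr[mid]=44 -> 44 < 56, search right half
lo=10, hi=18, mid=14, arr[mid]=59 -> 59 > 56, search left half
lo=10, hi=13, mid=11, arr[mid]=53 -> 53 < 56, search right half
lo=12, hi=13, mid=12, arr[mid]=55 -> 55 < 56, search right half
lo=13, hi=13, mid=13, arr[mid]=56 -> Found target at index 13!

Binary search finds 56 at index 13 after 5 comparisons. The search repeatedly halves the search space by comparing with the middle element.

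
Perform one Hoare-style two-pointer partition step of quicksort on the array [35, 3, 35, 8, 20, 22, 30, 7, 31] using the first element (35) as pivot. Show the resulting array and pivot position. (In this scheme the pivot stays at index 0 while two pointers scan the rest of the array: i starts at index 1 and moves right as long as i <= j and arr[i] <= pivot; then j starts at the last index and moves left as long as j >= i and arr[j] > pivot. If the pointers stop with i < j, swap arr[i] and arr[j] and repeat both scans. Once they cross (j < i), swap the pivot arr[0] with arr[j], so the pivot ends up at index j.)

Hoare-style two-pointer partition with pivot = 35:

Initial array: [35, 3, 35, 8, 20, 22, 30, 7, 31]

Pointers start at i = 1, j = 8.
i ends at 9, j ends at 8: the pointers have crossed (j < i), so scanning stops.

Swap pivot arr[0] with arr[8] to place pivot at position 8: [31, 3, 35, 8, 20, 22, 30, 7, 35]
Pivot position: 8

After partitioning with pivot 35, the array becomes [31, 3, 35, 8, 20, 22, 30, 7, 35]. The pivot is placed at index 8. All elements to the left of the pivot are <= 35, and all elements to the right are > 35.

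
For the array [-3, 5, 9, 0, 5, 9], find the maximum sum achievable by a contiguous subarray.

Using Kadane's algorithm on [-3, 5, 9, 0, 5, 9]:

Scanning through the array:
Position 1 (value 5): max_ending_here = 5, max_so_far = 5
Position 2 (value 9): max_ending_here = 14, max_so_far = 14
Position 3 (value 0): max_ending_here = 14, max_so_far = 14
Position 4 (value 5): max_ending_here = 19, max_so_far = 19
Position 5 (value 9): max_ending_here = 28, max_so_far = 28

Maximum subarray: [5, 9, 0, 5, 9]
Maximum sum: 28

The maximum subarray is [5, 9, 0, 5, 9] with sum 28. This subarray runs from index 1 to index 5.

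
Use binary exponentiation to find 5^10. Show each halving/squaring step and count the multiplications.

Computing 5^10 by squaring (build up from 5^1; each line after the first costs one multiplication):

5^1 = 5
5^2 = (5^1)^2 = 5^2 = 25
5^4 = (5^2)^2 = 25^2 = 625
5^5 = 5 * 5^4 = 5 * 625 = 3125
5^10 = (5^5)^2 = 3125^2 = 9765625

Result: 9765625
Multiplications needed: 4 (4 lines after 5^1)

5^10 = 9765625. Using exponentiation by squaring, this requires 4 multiplications. The key idea: if the exponent is even, square the half-power; if odd, multiply by the base once.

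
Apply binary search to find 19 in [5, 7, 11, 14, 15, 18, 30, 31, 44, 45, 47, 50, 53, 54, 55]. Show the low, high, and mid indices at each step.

Binary search for 19 in [5, 7, 11, 14, 15, 18, 30, 31, 44, 45, 47, 50, 53, 54, 55]:

lo=0, hi=14, mid=7, arr[mid]=31 -> 31 > 19, search left half
lo=0, hi=6, mid=3, arr[mid]=14 -> 14 < 19, search right half
lo=4, hi=6, mid=5, arr[mid]=18 -> 18 < 19, search right half
lo=6, hi=6, mid=6, arr[mid]=30 -> 30 > 19, search left half
lo=6 > hi=5, target 19 not found

Binary search determines that 19 is not in the array after 4 comparisons. The search space was exhausted without finding the target.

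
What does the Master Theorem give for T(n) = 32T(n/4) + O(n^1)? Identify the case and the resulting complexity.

Master Theorem for T(n) = 32T(n/4) + O(n^1):

a = 32, b = 4, c = 1
log_b(a) = log_4(32) = 2.5000

Case 1: c = 1 < log_4(32) = 2.5000
T(n) = O(n^(log_4 32))

For T(n) = 32T(n/4) + O(n^1): log_4(32) = 2.5000. This is Case 1 of the Master Theorem (c < log_b(a), work dominated by leaves), giving O(n^(log_4 32)).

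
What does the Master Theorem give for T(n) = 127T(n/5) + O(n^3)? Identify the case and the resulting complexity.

Master Theorem for T(n) = 127T(n/5) + O(n^3):

a = 127, b = 5, c = 3
log_b(a) = log_5(127) = 3.0099

Case 1: c = 3 < log_5(127) = 3.0099
T(n) = O(n^(log_5 127))

For T(n) = 127T(n/5) + O(n^3): log_5(127) = 3.0099. This is Case 1 of the Master Theorem (c < log_b(a), work dominated by leaves), giving O(n^(log_5 127)).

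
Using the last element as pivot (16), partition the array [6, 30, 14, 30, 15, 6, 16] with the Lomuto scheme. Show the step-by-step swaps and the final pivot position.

Lomuto partition with pivot = 16:

Initial array: [6, 30, 14, 30, 15, 6, 16]

arr[0]=6 <= 16: swap with position 0, array becomes [6, 30, 14, 30, 15, 6, 16]
arr[1]=30 > 16: no swap
arr[2]=14 <= 16: swap with position 1, array becomes [6, 14, 30, 30, 15, 6, 16]
arr[3]=30 > 16: no swap
arr[4]=15 <= 16: swap with position 2, array becomes [6, 14, 15, 30, 30, 6, 16]
arr[5]=6 <= 16: swap with position 3, array becomes [6, 14, 15, 6, 30, 30, 16]

Place pivot at position 4: [6, 14, 15, 6, 16, 30, 30]
Pivot position: 4

After partitioning with pivot 16, the array becomes [6, 14, 15, 6, 16, 30, 30]. The pivot is placed at index 4. All elements to the left of the pivot are <= 16, and all elements to the right are > 16.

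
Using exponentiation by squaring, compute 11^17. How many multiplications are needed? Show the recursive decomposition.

Computing 11^17 by squaring (build up from 11^1; each line after the first costs one multiplication):

11^1 = 11
11^2 = (11^1)^2 = 11^2 = 121
11^4 = (11^2)^2 = 121^2 = 14641
11^8 = (11^4)^2 = 14641^2 = 214358881
11^16 = (11^8)^2 = 214358881^2 = 45949729863572161
11^17 = 11 * 11^16 = 11 * 45949729863572161 = 505447028499293771

Result: 505447028499293771
Multiplications needed: 5 (5 lines after 11^1)

11^17 = 505447028499293771. Using exponentiation by squaring, this requires 5 multiplications. The key idea: if the exponent is even, square the half-power; if odd, multiply by the base once.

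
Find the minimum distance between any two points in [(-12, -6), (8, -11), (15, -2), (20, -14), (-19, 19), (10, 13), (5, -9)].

Computing all pairwise distances among 7 points:

d((-12, -6), (8, -11)) = 20.6155
d((-12, -6), (15, -2)) = 27.2947
d((-12, -6), (20, -14)) = 32.9848
d((-12, -6), (-19, 19)) = 25.9615
d((-12, -6), (10, 13)) = 29.0689
d((-12, -6), (5, -9)) = 17.2627
d((8, -11), (15, -2)) = 11.4018
d((8, -11), (20, -14)) = 12.3693
d((8, -11), (-19, 19)) = 40.3609
d((8, -11), (10, 13)) = 24.0832
d((8, -11), (5, -9)) = 3.6056 <-- minimum
d((15, -2), (20, -14)) = 13.0
d((15, -2), (-19, 19)) = 39.9625
d((15, -2), (10, 13)) = 15.8114
d((15, -2), (5, -9)) = 12.2066
d((20, -14), (-19, 19)) = 51.0882
d((20, -14), (10, 13)) = 28.7924
d((20, -14), (5, -9)) = 15.8114
d((-19, 19), (10, 13)) = 29.6142
d((-19, 19), (5, -9)) = 36.8782
d((10, 13), (5, -9)) = 22.561

Closest pair: (8, -11) and (5, -9) with distance 3.6056

The closest pair is (8, -11) and (5, -9) with Euclidean distance 3.6056. For 7 points, brute-force pairwise comparison is shown above. For large n, the divide-and-conquer algorithm (sort by x, recurse on halves, check the dividing strip) achieves O(n log n).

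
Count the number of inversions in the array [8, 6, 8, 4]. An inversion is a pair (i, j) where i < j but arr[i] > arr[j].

Finding inversions in [8, 6, 8, 4]:

(0, 1): arr[0]=8 > arr[1]=6
(0, 3): arr[0]=8 > arr[3]=4
(1, 3): arr[1]=6 > arr[3]=4
(2, 3): arr[2]=8 > arr[3]=4

Total inversions: 4

The array has 4 inversion(s): (0,1), (0,3), (1,3), (2,3). Each pair (i,j) satisfies i < j and arr[i] > arr[j].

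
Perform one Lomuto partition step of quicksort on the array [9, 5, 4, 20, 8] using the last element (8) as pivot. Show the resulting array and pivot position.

Lomuto partition with pivot = 8:

Initial array: [9, 5, 4, 20, 8]

arr[0]=9 > 8: no swap
arr[1]=5 <= 8: swap with position 0, array becomes [5, 9, 4, 20, 8]
arr[2]=4 <= 8: swap with position 1, array becomes [5, 4, 9, 20, 8]
arr[3]=20 > 8: no swap

Place pivot at position 2: [5, 4, 8, 20, 9]
Pivot position: 2

After partitioning with pivot 8, the array becomes [5, 4, 8, 20, 9]. The pivot is placed at index 2. All elements to the left of the pivot are <= 8, and all elements to the right are > 8.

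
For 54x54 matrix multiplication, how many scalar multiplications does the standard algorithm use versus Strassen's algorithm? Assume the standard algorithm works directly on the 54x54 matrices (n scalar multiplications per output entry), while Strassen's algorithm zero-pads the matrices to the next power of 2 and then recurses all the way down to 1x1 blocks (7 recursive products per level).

Matrix multiplication for 54x54 matrices:

Strassen's algorithm requires power-of-2 dimensions. Pad 54x54 to 64x64 (next power of 2).

Standard algorithm: 54^3 = 157464 multiplications
Strassen's algorithm: 7^(log2(64)) = 7^6 = 117649 multiplications
Savings: 157464 - 117649 = 39815 multiplications

Standard: 157464 multiplications (54^3). Strassen: 117649 multiplications (7^6, after padding to 64x64). Strassen reduces 8 recursive multiplications to 7 at each level.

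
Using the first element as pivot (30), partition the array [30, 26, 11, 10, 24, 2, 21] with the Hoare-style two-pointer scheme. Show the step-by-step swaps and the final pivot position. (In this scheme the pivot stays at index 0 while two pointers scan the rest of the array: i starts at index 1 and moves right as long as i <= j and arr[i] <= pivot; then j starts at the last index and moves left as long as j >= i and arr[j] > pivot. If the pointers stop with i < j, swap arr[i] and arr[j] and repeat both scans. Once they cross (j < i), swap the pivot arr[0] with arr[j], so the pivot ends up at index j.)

Hoare-style two-pointer partition with pivot = 30:

Initial array: [30, 26, 11, 10, 24, 2, 21]

Pointers start at i = 1, j = 6.
i ends at 7, j ends at 6: the pointers have crossed (j < i), so scanning stops.

Swap pivot arr[0] with arr[6] to place pivot at position 6: [21, 26, 11, 10, 24, 2, 30]
Pivot position: 6

After partitioning with pivot 30, the array becomes [21, 26, 11, 10, 24, 2, 30]. The pivot is placed at index 6. All elements to the left of the pivot are <= 30, and all elements to the right are > 30.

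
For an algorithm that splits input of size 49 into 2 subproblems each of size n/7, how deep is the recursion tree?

For divide and conquer with division factor 7:

Problem sizes at each level:
Level 0: 49
Level 1: 7
Level 2: 1

The root is level 0 and the size-1 base case is level 2 (the tree spans levels 0 through 2, i.e. 3 levels counting the root), so the depth is the number of divisions: log_7(49) = 2

The recursion tree depth is log_7(49) = 2. At each level, the problem size is divided by 7, so it takes 2 divisions to reduce to a base case of size 1. The algorithm makes 2 recursive calls at each level.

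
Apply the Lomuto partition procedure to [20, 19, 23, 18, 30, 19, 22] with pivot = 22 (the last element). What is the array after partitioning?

Lomuto partition with pivot = 22:

Initial array: [20, 19, 23, 18, 30, 19, 22]

arr[0]=20 <= 22: swap with position 0, array becomes [20, 19, 23, 18, 30, 19, 22]
arr[1]=19 <= 22: swap with position 1, array becomes [20, 19, 23, 18, 30, 19, 22]
arr[2]=23 > 22: no swap
arr[3]=18 <= 22: swap with position 2, array becomes [20, 19, 18, 23, 30, 19, 22]
arr[4]=30 > 22: no swap
arr[5]=19 <= 22: swap with position 3, array becomes [20, 19, 18, 19, 30, 23, 22]

Place pivot at position 4: [20, 19, 18, 19, 22, 23, 30]
Pivot position: 4

After partitioning with pivot 22, the array becomes [20, 19, 18, 19, 22, 23, 30]. The pivot is placed at index 4. All elements to the left of the pivot are <= 22, and all elements to the right are > 22.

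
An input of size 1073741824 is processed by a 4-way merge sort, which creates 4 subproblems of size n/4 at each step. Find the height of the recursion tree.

For divide and conquer with division factor 4:

Problem sizes at each level:
Level 0: 1073741824
Level 1: 268435456
Level 2: 67108864
Level 3: 16777216
Level 4: 4194304
Level 5: 1048576
Level 6: 262144
Level 7: 65536
Level 8: 16384
Level 9: 4096
Level 10: 1024
Level 11: 256
Level 12: 64
Level 13: 16
Level 14: 4
Level 15: 1

The root is level 0 and the size-1 base case is level 15 (the tree spans levels 0 through 15, i.e. 16 levels counting the root), so the depth is the number of divisions: log_4(1073741824) = 15

The recursion tree depth is log_4(1073741824) = 15. At each level, the problem size is divided by 4, so it takes 15 divisions to reduce to a base case of size 1. The algorithm makes 4 recursive calls at each level.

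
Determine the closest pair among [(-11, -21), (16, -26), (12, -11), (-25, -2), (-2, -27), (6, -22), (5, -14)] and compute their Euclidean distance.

Computing all pairwise distances among 7 points:

d((-11, -21), (16, -26)) = 27.4591
d((-11, -21), (12, -11)) = 25.0799
d((-11, -21), (-25, -2)) = 23.6008
d((-11, -21), (-2, -27)) = 10.8167
d((-11, -21), (6, -22)) = 17.0294
d((-11, -21), (5, -14)) = 17.4642
d((16, -26), (12, -11)) = 15.5242
d((16, -26), (-25, -2)) = 47.5079
d((16, -26), (-2, -27)) = 18.0278
d((16, -26), (6, -22)) = 10.7703
d((16, -26), (5, -14)) = 16.2788
d((12, -11), (-25, -2)) = 38.0789
d((12, -11), (-2, -27)) = 21.2603
d((12, -11), (6, -22)) = 12.53
d((12, -11), (5, -14)) = 7.6158 <-- minimum
d((-25, -2), (-2, -27)) = 33.9706
d((-25, -2), (6, -22)) = 36.8917
d((-25, -2), (5, -14)) = 32.311
d((-2, -27), (6, -22)) = 9.434
d((-2, -27), (5, -14)) = 14.7648
d((6, -22), (5, -14)) = 8.0623

Closest pair: (12, -11) and (5, -14) with distance 7.6158

The closest pair is (12, -11) and (5, -14) with Euclidean distance 7.6158. For 7 points, brute-force pairwise comparison is shown above. For large n, the divide-and-conquer algorithm (sort by x, recurse on halves, check the dividing strip) achieves O(n log n).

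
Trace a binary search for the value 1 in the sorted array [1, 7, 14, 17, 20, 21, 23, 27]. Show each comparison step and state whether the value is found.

Binary search for 1 in [1, 7, 14, 17, 20, 21, 23, 27]:

lo=0, hi=7, mid=3, arr[mid]=17 -> 17 > 1, search left half
lo=0, hi=2, mid=1, arr[mid]=7 -> 7 > 1, search left half
lo=0, hi=0, mid=0, arr[mid]=1 -> Found target at index 0!

Binary search finds 1 at index 0 after 3 comparisons. The search repeatedly halves the search space by comparing with the middle element.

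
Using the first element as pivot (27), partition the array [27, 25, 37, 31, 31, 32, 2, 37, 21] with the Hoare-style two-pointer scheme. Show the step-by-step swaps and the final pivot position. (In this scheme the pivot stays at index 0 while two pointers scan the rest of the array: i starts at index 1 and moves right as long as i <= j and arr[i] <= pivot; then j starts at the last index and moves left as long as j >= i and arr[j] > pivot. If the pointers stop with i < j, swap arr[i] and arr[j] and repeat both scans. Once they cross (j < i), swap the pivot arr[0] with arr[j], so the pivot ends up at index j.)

Hoare-style two-pointer partition with pivot = 27:

Initial array: [27, 25, 37, 31, 31, 32, 2, 37, 21]

Pointers start at i = 1, j = 8.
i stops at index 2 (arr[2]=37 > 27), j stops at index 8 (arr[8]=21 <= 27): swap arr[2] and arr[8], array becomes [27, 25, 21, 31, 31, 32, 2, 37, 37]
i stops at index 3 (arr[3]=31 > 27), j stops at index 6 (arr[6]=2 <= 27): swap arr[3] and arr[6], array becomes [27, 25, 21, 2, 31, 32, 31, 37, 37]
i ends at 4, j ends at 3: the pointers have crossed (j < i), so scanning stops.

Swap pivot arr[0] with arr[3] to place pivot at position 3: [2, 25, 21, 27, 31, 32, 31, 37, 37]
Pivot position: 3

After partitioning with pivot 27, the array becomes [2, 25, 21, 27, 31, 32, 31, 37, 37]. The pivot is placed at index 3. All elements to the left of the pivot are <= 27, and all elements to the right are > 27.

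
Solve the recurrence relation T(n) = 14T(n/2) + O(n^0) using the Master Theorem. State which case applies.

Master Theorem for T(n) = 14T(n/2) + O(n^0):

a = 14, b = 2, c = 0
log_b(a) = log_2(14) = 3.8074

Case 1: c = 0 < log_2(14) = 3.8074
T(n) = O(n^(log_2 14))

For T(n) = 14T(n/2) + O(n^0): log_2(14) = 3.8074. This is Case 1 of the Master Theorem (c < log_b(a), work dominated by leaves), giving O(n^(log_2 14)).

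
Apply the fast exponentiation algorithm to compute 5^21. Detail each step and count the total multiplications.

Computing 5^21 by squaring (build up from 5^1; each line after the first costs one multiplication):

5^1 = 5
5^2 = (5^1)^2 = 5^2 = 25
5^4 = (5^2)^2 = 25^2 = 625
5^5 = 5 * 5^4 = 5 * 625 = 3125
5^10 = (5^5)^2 = 3125^2 = 9765625
5^20 = (5^10)^2 = 9765625^2 = 95367431640625
5^21 = 5 * 5^20 = 5 * 95367431640625 = 476837158203125

Result: 476837158203125
Multiplications needed: 6 (6 lines after 5^1)

5^21 = 476837158203125. Using exponentiation by squaring, this requires 6 multiplications. The key idea: if the exponent is even, square the half-power; if odd, multiply by the base once.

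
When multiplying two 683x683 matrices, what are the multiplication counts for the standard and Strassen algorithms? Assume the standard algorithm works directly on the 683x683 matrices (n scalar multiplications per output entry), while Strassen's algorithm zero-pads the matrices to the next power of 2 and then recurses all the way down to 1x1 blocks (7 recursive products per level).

Matrix multiplication for 683x683 matrices:

Strassen's algorithm requires power-of-2 dimensions. Pad 683x683 to 1024x1024 (next power of 2).

Standard algorithm: 683^3 = 318611987 multiplications
Strassen's algorithm: 7^(log2(1024)) = 7^10 = 282475249 multiplications
Savings: 318611987 - 282475249 = 36136738 multiplications

Standard: 318611987 multiplications (683^3). Strassen: 282475249 multiplications (7^10, after padding to 1024x1024). Strassen reduces 8 recursive multiplications to 7 at each level.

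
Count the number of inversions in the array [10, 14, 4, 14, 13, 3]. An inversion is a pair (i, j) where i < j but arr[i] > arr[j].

Finding inversions in [10, 14, 4, 14, 13, 3]:

(0, 2): arr[0]=10 > arr[2]=4
(0, 5): arr[0]=10 > arr[5]=3
(1, 2): arr[1]=14 > arr[2]=4
(1, 4): arr[1]=14 > arr[4]=13
(1, 5): arr[1]=14 > arr[5]=3
(2, 5): arr[2]=4 > arr[5]=3
(3, 4): arr[3]=14 > arr[4]=13
(3, 5): arr[3]=14 > arr[5]=3
(4, 5): arr[4]=13 > arr[5]=3

Total inversions: 9

The array has 9 inversion(s): (0,2), (0,5), (1,2), (1,4), (1,5), (2,5), (3,4), (3,5), (4,5). Each pair (i,j) satisfies i < j and arr[i] > arr[j].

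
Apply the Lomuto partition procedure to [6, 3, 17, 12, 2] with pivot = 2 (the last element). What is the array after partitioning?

Lomuto partition with pivot = 2:

Initial array: [6, 3, 17, 12, 2]

arr[0]=6 > 2: no swap
arr[1]=3 > 2: no swap
arr[2]=17 > 2: no swap
arr[3]=12 > 2: no swap

Place pivot at position 0: [2, 3, 17, 12, 6]
Pivot position: 0

After partitioning with pivot 2, the array becomes [2, 3, 17, 12, 6]. The pivot is placed at index 0. All elements to the left of the pivot are <= 2, and all elements to the right are > 2.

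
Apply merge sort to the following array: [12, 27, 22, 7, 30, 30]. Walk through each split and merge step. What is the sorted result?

Merge sort trace:

Split: [12, 27, 22, 7, 30, 30] -> [12, 27, 22] and [7, 30, 30]
  Split: [12, 27, 22] -> [12] and [27, 22]
    Split: [27, 22] -> [27] and [22]
    Merge: [27] + [22] -> [22, 27]
  Merge: [12] + [22, 27] -> [12, 22, 27]
  Split: [7, 30, 30] -> [7] and [30, 30]
    Split: [30, 30] -> [30] and [30]
    Merge: [30] + [30] -> [30, 30]
  Merge: [7] + [30, 30] -> [7, 30, 30]
Merge: [12, 22, 27] + [7, 30, 30] -> [7, 12, 22, 27, 30, 30]

Final sorted array: [7, 12, 22, 27, 30, 30]

The merge sort proceeds by recursively splitting the array and merging sorted halves.
After all merges, the sorted array is [7, 12, 22, 27, 30, 30].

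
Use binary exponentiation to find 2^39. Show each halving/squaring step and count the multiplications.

Computing 2^39 by squaring (build up from 2^1; each line after the first costs one multiplication):

2^1 = 2
2^2 = (2^1)^2 = 2^2 = 4
2^4 = (2^2)^2 = 4^2 = 16
2^8 = (2^4)^2 = 16^2 = 256
2^9 = 2 * 2^8 = 2 * 256 = 512
2^18 = (2^9)^2 = 512^2 = 262144
2^19 = 2 * 2^18 = 2 * 262144 = 524288
2^38 = (2^19)^2 = 524288^2 = 274877906944
2^39 = 2 * 2^38 = 2 * 274877906944 = 549755813888

Result: 549755813888
Multiplications needed: 8 (8 lines after 2^1)

2^39 = 549755813888. Using exponentiation by squaring, this requires 8 multiplications. The key idea: if the exponent is even, square the half-power; if odd, multiply by the base once.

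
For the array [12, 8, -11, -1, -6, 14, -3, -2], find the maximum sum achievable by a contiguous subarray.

Using Kadane's algorithm on [12, 8, -11, -1, -6, 14, -3, -2]:

Scanning through the array:
Position 1 (value 8): max_ending_here = 20, max_so_far = 20
Position 2 (value -11): max_ending_here = 9, max_so_far = 20
Position 3 (value -1): max_ending_here = 8, max_so_far = 20
Position 4 (value -6): max_ending_here = 2, max_so_far = 20
Position 5 (value 14): max_ending_here = 16, max_so_far = 20
Position 6 (value -3): max_ending_here = 13, max_so_far = 20
Position 7 (value -2): max_ending_here = 11, max_so_far = 20

Maximum subarray: [12, 8]
Maximum sum: 20

The maximum subarray is [12, 8] with sum 20. This subarray runs from index 0 to index 1.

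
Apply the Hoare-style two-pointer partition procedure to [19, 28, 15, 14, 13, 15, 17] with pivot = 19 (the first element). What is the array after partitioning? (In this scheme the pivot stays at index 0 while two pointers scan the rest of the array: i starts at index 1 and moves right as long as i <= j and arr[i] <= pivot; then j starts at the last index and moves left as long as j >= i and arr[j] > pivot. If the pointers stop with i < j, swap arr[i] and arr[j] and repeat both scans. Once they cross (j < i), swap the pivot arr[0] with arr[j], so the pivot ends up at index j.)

Hoare-style two-pointer partition with pivot = 19:

Initial array: [19, 28, 15, 14, 13, 15, 17]

Pointers start at i = 1, j = 6.
i stops at index 1 (arr[1]=28 > 19), j stops at index 6 (arr[6]=17 <= 19): swap arr[1] and arr[6], array becomes [19, 17, 15, 14, 13, 15, 28]
i ends at 6, j ends at 5: the pointers have crossed (j < i), so scanning stops.

Swap pivot arr[0] with arr[5] to place pivot at position 5: [15, 17, 15, 14, 13, 19, 28]
Pivot position: 5

After partitioning with pivot 19, the array becomes [15, 17, 15, 14, 13, 19, 28]. The pivot is placed at index 5. All elements to the left of the pivot are <= 19, and all elements to the right are > 19.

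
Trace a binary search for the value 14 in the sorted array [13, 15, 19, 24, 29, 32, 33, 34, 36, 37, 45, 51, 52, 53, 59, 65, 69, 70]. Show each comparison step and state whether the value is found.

Binary search for 14 in [13, 15, 19, 24, 29, 32, 33, 34, 36, 37, 45, 51, 52, 53, 59, 65, 69, 70]:

lo=0, hi=17, mid=8, arr[mid]=36 -> 36 > 14, search left half
lo=0, hi=7, mid=3, arr[mid]=24 -> 24 > 14, search left half
lo=0, hi=2, mid=1, arr[mid]=15 -> 15 > 14, search left half
lo=0, hi=0, mid=0, arr[mid]=13 -> 13 < 14, search right half
lo=1 > hi=0, target 14 not found

Binary search determines that 14 is not in the array after 4 comparisons. The search space was exhausted without finding the target.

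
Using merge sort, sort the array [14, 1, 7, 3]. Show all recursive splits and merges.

Merge sort trace:

Split: [14, 1, 7, 3] -> [14, 1] and [7, 3]
  Split: [14, 1] -> [14] and [1]
  Merge: [14] + [1] -> [1, 14]
  Split: [7, 3] -> [7] and [3]
  Merge: [7] + [3] -> [3, 7]
Merge: [1, 14] + [3, 7] -> [1, 3, 7, 14]

Final sorted array: [1, 3, 7, 14]

The merge sort proceeds by recursively splitting the array and merging sorted halves.
After all merges, the sorted array is [1, 3, 7, 14].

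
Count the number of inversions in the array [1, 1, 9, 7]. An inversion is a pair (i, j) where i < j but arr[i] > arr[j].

Finding inversions in [1, 1, 9, 7]:

(2, 3): arr[2]=9 > arr[3]=7

Total inversions: 1

The array has 1 inversion(s): (2,3). Each pair (i,j) satisfies i < j and arr[i] > arr[j].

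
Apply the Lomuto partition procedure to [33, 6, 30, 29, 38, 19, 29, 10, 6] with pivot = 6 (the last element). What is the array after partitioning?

Lomuto partition with pivot = 6:

Initial array: [33, 6, 30, 29, 38, 19, 29, 10, 6]

arr[0]=33 > 6: no swap
arr[1]=6 <= 6: swap with position 0, array becomes [6, 33, 30, 29, 38, 19, 29, 10, 6]
arr[2]=30 > 6: no swap
arr[3]=29 > 6: no swap
arr[4]=38 > 6: no swap
arr[5]=19 > 6: no swap
arr[6]=29 > 6: no swap
arr[7]=10 > 6: no swap

Place pivot at position 1: [6, 6, 30, 29, 38, 19, 29, 10, 33]
Pivot position: 1

After partitioning with pivot 6, the array becomes [6, 6, 30, 29, 38, 19, 29, 10, 33]. The pivot is placed at index 1. All elements to the left of the pivot are <= 6, and all elements to the right are > 6.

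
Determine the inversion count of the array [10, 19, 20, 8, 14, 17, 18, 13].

Finding inversions in [10, 19, 20, 8, 14, 17, 18, 13]:

(0, 3): arr[0]=10 > arr[3]=8
(1, 3): arr[1]=19 > arr[3]=8
(1, 4): arr[1]=19 > arr[4]=14
(1, 5): arr[1]=19 > arr[5]=17
(1, 6): arr[1]=19 > arr[6]=18
(1, 7): arr[1]=19 > arr[7]=13
(2, 3): arr[2]=20 > arr[3]=8
(2, 4): arr[2]=20 > arr[4]=14
(2, 5): arr[2]=20 > arr[5]=17
(2, 6): arr[2]=20 > arr[6]=18
(2, 7): arr[2]=20 > arr[7]=13
(4, 7): arr[4]=14 > arr[7]=13
(5, 7): arr[5]=17 > arr[7]=13
(6, 7): arr[6]=18 > arr[7]=13

Total inversions: 14

The array has 14 inversion(s): (0,3), (1,3), (1,4), (1,5), (1,6), (1,7), (2,3), (2,4), (2,5), (2,6), (2,7), (4,7), (5,7), (6,7). Each pair (i,j) satisfies i < j and arr[i] > arr[j].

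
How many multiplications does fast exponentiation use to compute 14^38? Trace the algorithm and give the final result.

Computing 14^38 by squaring (build up from 14^1; each line after the first costs one multiplication):

14^1 = 14
14^2 = (14^1)^2 = 14^2 = 196
14^4 = (14^2)^2 = 196^2 = 38416
14^8 = (14^4)^2 = 38416^2 = 1475789056
14^9 = 14 * 14^8 = 14 * 1475789056 = 20661046784
14^18 = (14^9)^2 = 20661046784^2 = 426878854210636742656
14^19 = 14 * 14^18 = 14 * 426878854210636742656 = 5976303958948914397184
14^38 = (14^19)^2 = 5976303958948914397184^2 = 35716209009748467500288285041727074107129856

Result: 35716209009748467500288285041727074107129856
Multiplications needed: 7 (7 lines after 14^1)

14^38 = 35716209009748467500288285041727074107129856. Using exponentiation by squaring, this requires 7 multiplications. The key idea: if the exponent is even, square the half-power; if odd, multiply by the base once.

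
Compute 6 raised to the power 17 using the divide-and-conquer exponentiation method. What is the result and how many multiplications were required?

Computing 6^17 by squaring (build up from 6^1; each line after the first costs one multiplication):

6^1 = 6
6^2 = (6^1)^2 = 6^2 = 36
6^4 = (6^2)^2 = 36^2 = 1296
6^8 = (6^4)^2 = 1296^2 = 1679616
6^16 = (6^8)^2 = 1679616^2 = 2821109907456
6^17 = 6 * 6^16 = 6 * 2821109907456 = 16926659444736

Result: 16926659444736
Multiplications needed: 5 (5 lines after 6^1)

6^17 = 16926659444736. Using exponentiation by squaring, this requires 5 multiplications. The key idea: if the exponent is even, square the half-power; if odd, multiply by the base once.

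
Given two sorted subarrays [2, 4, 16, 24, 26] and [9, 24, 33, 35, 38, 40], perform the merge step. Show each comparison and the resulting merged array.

Merging process:

Compare 2 vs 9: take 2 from left. Merged: [2]
Compare 4 vs 9: take 4 from left. Merged: [2, 4]
Compare 16 vs 9: take 9 from right. Merged: [2, 4, 9]
Compare 16 vs 24: take 16 from left. Merged: [2, 4, 9, 16]
Compare 24 vs 24: take 24 from left. Merged: [2, 4, 9, 16, 24]
Compare 26 vs 24: take 24 from right. Merged: [2, 4, 9, 16, 24, 24]
Compare 26 vs 33: take 26 from left. Merged: [2, 4, 9, 16, 24, 24, 26]
Append remaining from right: [33, 35, 38, 40]. Merged: [2, 4, 9, 16, 24, 24, 26, 33, 35, 38, 40]

Final merged array: [2, 4, 9, 16, 24, 24, 26, 33, 35, 38, 40]
Total comparisons: 7

The merged array is [2, 4, 9, 16, 24, 24, 26, 33, 35, 38, 40], requiring 7 comparisons. The merge step runs in O(n) time where n is the total number of elements.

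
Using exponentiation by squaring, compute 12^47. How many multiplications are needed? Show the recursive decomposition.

Computing 12^47 by squaring (build up from 12^1; each line after the first costs one multiplication):

12^1 = 12
12^2 = (12^1)^2 = 12^2 = 144
12^4 = (12^2)^2 = 144^2 = 20736
12^5 = 12 * 12^4 = 12 * 20736 = 248832
12^10 = (12^5)^2 = 248832^2 = 61917364224
12^11 = 12 * 12^10 = 12 * 61917364224 = 743008370688
12^22 = (12^11)^2 = 743008370688^2 = 552061438912436417593344
12^23 = 12 * 12^22 = 12 * 552061438912436417593344 = 6624737266949237011120128
12^46 = (12^23)^2 = 6624737266949237011120128^2 = 43887143856106046360568987631860370008329246736384
12^47 = 12 * 12^46 = 12 * 43887143856106046360568987631860370008329246736384 = 526645726273272556326827851582324440099950960836608

Result: 526645726273272556326827851582324440099950960836608
Multiplications needed: 9 (9 lines after 12^1)

12^47 = 526645726273272556326827851582324440099950960836608. Using exponentiation by squaring, this requires 9 multiplications. The key idea: if the exponent is even, square the half-power; if odd, multiply by the base once.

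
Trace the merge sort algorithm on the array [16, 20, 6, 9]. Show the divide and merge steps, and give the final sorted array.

Merge sort trace:

Split: [16, 20, 6, 9] -> [16, 20] and [6, 9]
  Split: [16, 20] -> [16] and [20]
  Merge: [16] + [20] -> [16, 20]
  Split: [6, 9] -> [6] and [9]
  Merge: [6] + [9] -> [6, 9]
Merge: [16, 20] + [6, 9] -> [6, 9, 16, 20]

Final sorted array: [6, 9, 16, 20]

The merge sort proceeds by recursively splitting the array and merging sorted halves.
After all merges, the sorted array is [6, 9, 16, 20].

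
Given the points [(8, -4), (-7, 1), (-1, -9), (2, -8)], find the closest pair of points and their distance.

Computing all pairwise distances among 4 points:

d((8, -4), (-7, 1)) = 15.8114
d((8, -4), (-1, -9)) = 10.2956
d((8, -4), (2, -8)) = 7.2111
d((-7, 1), (-1, -9)) = 11.6619
d((-7, 1), (2, -8)) = 12.7279
d((-1, -9), (2, -8)) = 3.1623 <-- minimum

Closest pair: (-1, -9) and (2, -8) with distance 3.1623

The closest pair is (-1, -9) and (2, -8) with Euclidean distance 3.1623. For 4 points, brute-force pairwise comparison is shown above. For large n, the divide-and-conquer algorithm (sort by x, recurse on halves, check the dividing strip) achieves O(n log n).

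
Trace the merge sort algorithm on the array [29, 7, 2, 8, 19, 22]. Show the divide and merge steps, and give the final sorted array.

Merge sort trace:

Split: [29, 7, 2, 8, 19, 22] -> [29, 7, 2] and [8, 19, 22]
  Split: [29, 7, 2] -> [29] and [7, 2]
    Split: [7, 2] -> [7] and [2]
    Merge: [7] + [2] -> [2, 7]
  Merge: [29] + [2, 7] -> [2, 7, 29]
  Split: [8, 19, 22] -> [8] and [19, 22]
    Split: [19, 22] -> [19] and [22]
    Merge: [19] + [22] -> [19, 22]
  Merge: [8] + [19, 22] -> [8, 19, 22]
Merge: [2, 7, 29] + [8, 19, 22] -> [2, 7, 8, 19, 22, 29]

Final sorted array: [2, 7, 8, 19, 22, 29]

The merge sort proceeds by recursively splitting the array and merging sorted halves.
After all merges, the sorted array is [2, 7, 8, 19, 22, 29].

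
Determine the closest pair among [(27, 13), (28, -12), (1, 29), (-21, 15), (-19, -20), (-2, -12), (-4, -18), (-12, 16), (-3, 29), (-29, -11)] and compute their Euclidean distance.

Computing all pairwise distances among 10 points:

d((27, 13), (28, -12)) = 25.02
d((27, 13), (1, 29)) = 30.5287
d((27, 13), (-21, 15)) = 48.0416
d((27, 13), (-19, -20)) = 56.6127
d((27, 13), (-2, -12)) = 38.2884
d((27, 13), (-4, -18)) = 43.8406
d((27, 13), (-12, 16)) = 39.1152
d((27, 13), (-3, 29)) = 34.0
d((27, 13), (-29, -11)) = 60.9262
d((28, -12), (1, 29)) = 49.0918
d((28, -12), (-21, 15)) = 55.9464
d((28, -12), (-19, -20)) = 47.676
d((28, -12), (-2, -12)) = 30.0
d((28, -12), (-4, -18)) = 32.5576
d((28, -12), (-12, 16)) = 48.8262
d((28, -12), (-3, 29)) = 51.4004
d((28, -12), (-29, -11)) = 57.0088
d((1, 29), (-21, 15)) = 26.0768
d((1, 29), (-19, -20)) = 52.9245
d((1, 29), (-2, -12)) = 41.1096
d((1, 29), (-4, -18)) = 47.2652
d((1, 29), (-12, 16)) = 18.3848
d((1, 29), (-3, 29)) = 4.0 <-- minimum
d((1, 29), (-29, -11)) = 50.0
d((-21, 15), (-19, -20)) = 35.0571
d((-21, 15), (-2, -12)) = 33.0151
d((-21, 15), (-4, -18)) = 37.1214
d((-21, 15), (-12, 16)) = 9.0554
d((-21, 15), (-3, 29)) = 22.8035
d((-21, 15), (-29, -11)) = 27.2029
d((-19, -20), (-2, -12)) = 18.7883
d((-19, -20), (-4, -18)) = 15.1327
d((-19, -20), (-12, 16)) = 36.6742
d((-19, -20), (-3, 29)) = 51.5461
d((-19, -20), (-29, -11)) = 13.4536
d((-2, -12), (-4, -18)) = 6.3246
d((-2, -12), (-12, 16)) = 29.7321
d((-2, -12), (-3, 29)) = 41.0122
d((-2, -12), (-29, -11)) = 27.0185
d((-4, -18), (-12, 16)) = 34.9285
d((-4, -18), (-3, 29)) = 47.0106
d((-4, -18), (-29, -11)) = 25.9615
d((-12, 16), (-3, 29)) = 15.8114
d((-12, 16), (-29, -11)) = 31.9061
d((-3, 29), (-29, -11)) = 47.7074

Closest pair: (1, 29) and (-3, 29) with distance 4.0

The closest pair is (1, 29) and (-3, 29) with Euclidean distance 4.0. For 10 points, brute-force pairwise comparison is shown above. For large n, the divide-and-conquer algorithm (sort by x, recurse on halves, check the dividing strip) achieves O(n log n).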